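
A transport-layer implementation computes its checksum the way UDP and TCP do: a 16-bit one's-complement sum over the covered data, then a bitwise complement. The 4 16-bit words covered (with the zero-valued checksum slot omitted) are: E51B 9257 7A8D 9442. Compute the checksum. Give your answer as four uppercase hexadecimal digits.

79BC

One's-complement addition (fold any carry out of bit 15 back into bit 0):
  0xE51B + 0x9257 = 0x17772 → wrap carry → 0x7773
  0x7773 + 0x7A8D = 0x0F200
  0xF200 + 0x9442 = 0x18642 → wrap carry → 0x8643
One's-complement sum = 0x8643.
Checksum = ~0x8643 & 0xFFFF = 0x79BC.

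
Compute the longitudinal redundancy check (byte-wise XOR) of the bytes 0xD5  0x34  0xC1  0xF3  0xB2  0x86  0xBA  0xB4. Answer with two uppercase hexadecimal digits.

XOR the bytes together:
  start with 0xD5
  0xD5 ⊕ 0x34 = 0xE1
  0xE1 ⊕ 0xC1 = 0x20
  0x20 ⊕ 0xF3 = 0xD3
  0xD3 ⊕ 0xB2 = 0x61
  0x61 ⊕ 0x86 = 0xE7
  0xE7 ⊕ 0xBA = 0x5D
  0x5D ⊕ 0xB4 = 0xE9

E9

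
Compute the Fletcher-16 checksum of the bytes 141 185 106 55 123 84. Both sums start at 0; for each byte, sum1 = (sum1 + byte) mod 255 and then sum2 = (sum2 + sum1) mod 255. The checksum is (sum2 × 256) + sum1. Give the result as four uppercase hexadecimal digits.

8CB8

Running sums (mod 255):
  after byte 0 (141): sum1=141, sum2=141
  after byte 1 (185): sum1=71, sum2=212
  after byte 2 (106): sum1=177, sum2=134
  after byte 3 (55): sum1=232, sum2=111
  after byte 4 (123): sum1=100, sum2=211
  after byte 5 (84): sum1=184, sum2=140
Checksum = sum2·256 + sum1 = 140·256 + 184 = 36024 = 0x8CB8.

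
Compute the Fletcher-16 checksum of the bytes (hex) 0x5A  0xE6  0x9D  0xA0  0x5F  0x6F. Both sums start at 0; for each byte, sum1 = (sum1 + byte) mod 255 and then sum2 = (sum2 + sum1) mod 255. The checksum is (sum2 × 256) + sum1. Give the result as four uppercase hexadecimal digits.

274E

Running sums (mod 255):
  after byte 0 (0x5A): sum1=90, sum2=90
  after byte 1 (0xE6): sum1=65, sum2=155
  after byte 2 (0x9D): sum1=222, sum2=122
  after byte 3 (0xA0): sum1=127, sum2=249
  after byte 4 (0x5F): sum1=222, sum2=216
  after byte 5 (0x6F): sum1=78, sum2=39
Checksum = sum2·256 + sum1 = 39·256 + 78 = 10062 = 0x274E.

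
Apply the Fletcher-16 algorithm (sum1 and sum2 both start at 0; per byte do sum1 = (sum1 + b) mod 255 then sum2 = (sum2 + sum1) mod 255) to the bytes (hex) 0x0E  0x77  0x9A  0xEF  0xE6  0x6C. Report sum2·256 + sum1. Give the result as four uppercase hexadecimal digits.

Running sums (mod 255):
  after byte 0 (0x0E): sum1=14, sum2=14
  after byte 1 (0x77): sum1=133, sum2=147
  after byte 2 (0x9A): sum1=32, sum2=179
  after byte 3 (0xEF): sum1=16, sum2=195
  after byte 4 (0xE6): sum1=246, sum2=186
  after byte 5 (0x6C): sum1=99, sum2=30
Checksum = sum2·256 + sum1 = 30·256 + 99 = 7779 = 0x1E63.

1E63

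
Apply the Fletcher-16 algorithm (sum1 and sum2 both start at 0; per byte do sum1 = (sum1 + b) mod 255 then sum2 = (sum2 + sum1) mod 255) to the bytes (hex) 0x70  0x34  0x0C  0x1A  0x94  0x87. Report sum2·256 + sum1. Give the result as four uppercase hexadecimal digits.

Running sums (mod 255):
  after byte 0 (0x70): sum1=112, sum2=112
  after byte 1 (0x34): sum1=164, sum2=21
  after byte 2 (0x0C): sum1=176, sum2=197
  after byte 3 (0x1A): sum1=202, sum2=144
  after byte 4 (0x94): sum1=95, sum2=239
  after byte 5 (0x87): sum1=230, sum2=214
Checksum = sum2·256 + sum1 = 214·256 + 230 = 55014 = 0xD6E6.

D6E6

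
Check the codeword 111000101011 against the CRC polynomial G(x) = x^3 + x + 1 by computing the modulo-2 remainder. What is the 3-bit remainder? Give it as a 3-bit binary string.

110

Modulo-2 division of 111000101011 by 1011:
  pos 0: 1110 XOR 1011 = 0101
  pos 1: 1010 XOR 1011 = 0001
  pos 4: 1010 XOR 1011 = 0001
  pos 7: 1101 XOR 1011 = 0110
  pos 8: 1101 XOR 1011 = 0110
Remainder = 110 (nonzero — an error is detected).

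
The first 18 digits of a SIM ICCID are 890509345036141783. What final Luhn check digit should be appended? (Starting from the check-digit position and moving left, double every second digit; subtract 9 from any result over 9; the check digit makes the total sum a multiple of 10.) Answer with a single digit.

Partial digits right→left: 3 8 7 1 4 1 6 3 0 5 4 3 9 0 5 0 9 8
Double every second digit counting from the check-digit position (so the 1st, 3rd, 5th, ... of the partial from the right).
  doubled (with −9 where >9): 6 5 8 3 0 8 9 1 9 → sum 49
  kept as-is: 8 1 1 3 5 3 0 0 8 → sum 29
Total = 49 + 29 = 78.
Check digit = (10 − (78 mod 10)) mod 10 = 2.

2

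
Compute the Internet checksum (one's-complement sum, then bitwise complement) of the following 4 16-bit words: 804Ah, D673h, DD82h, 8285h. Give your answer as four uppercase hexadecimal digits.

4939

One's-complement addition (fold any carry out of bit 15 back into bit 0):
  0x804A + 0xD673 = 0x156BD → wrap carry → 0x56BE
  0x56BE + 0xDD82 = 0x13440 → wrap carry → 0x3441
  0x3441 + 0x8285 = 0x0B6C6
One's-complement sum = 0xB6C6.
Checksum = ~0xB6C6 & 0xFFFF = 0x4939.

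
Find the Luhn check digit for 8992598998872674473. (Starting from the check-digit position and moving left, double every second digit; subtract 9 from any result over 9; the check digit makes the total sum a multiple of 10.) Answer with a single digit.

Partial digits right→left: 3 7 4 4 7 6 2 7 8 8 9 9 8 9 5 2 9 9 8
Double every second digit counting from the check-digit position (so the 1st, 3rd, 5th, ... of the partial from the right).
  doubled (with −9 where >9): 6 8 5 4 7 9 7 1 9 7 → sum 63
  kept as-is: 7 4 6 7 8 9 9 2 9 → sum 61
Total = 63 + 61 = 124.
Check digit = (10 − (124 mod 10)) mod 10 = 6.

6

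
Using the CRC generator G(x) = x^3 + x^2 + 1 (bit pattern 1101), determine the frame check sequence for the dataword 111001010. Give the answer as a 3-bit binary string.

111

Append 3 zeros: 111001010000. Divide by 1101 (XOR where the leading bit is 1):
  pos 0: 1110 XOR 1101 = 0011
  pos 2: 1101 XOR 1101 = 0000
  pos 7: 1000 XOR 1101 = 0101
  pos 8: 1010 XOR 1101 = 0111
Remainder (last 3 bits) = 111. This is the CRC / FCS.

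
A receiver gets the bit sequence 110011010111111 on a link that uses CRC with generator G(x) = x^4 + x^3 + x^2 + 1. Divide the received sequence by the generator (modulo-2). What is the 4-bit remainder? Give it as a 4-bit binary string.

0111

Modulo-2 division of 110011010111111 by 11101:
  pos 0: 11001 XOR 11101 = 00100
  pos 2: 10010 XOR 11101 = 01111
  pos 3: 11111 XOR 11101 = 00010
  pos 6: 10011 XOR 11101 = 01110
  pos 7: 11101 XOR 11101 = 00000
Remainder = 0111 (nonzero — an error is detected).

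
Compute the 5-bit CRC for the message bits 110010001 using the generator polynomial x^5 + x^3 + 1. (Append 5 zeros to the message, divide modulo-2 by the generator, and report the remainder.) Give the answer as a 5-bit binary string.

11111

Append 5 zeros: 11001000100000. Divide by 101001 (XOR where the leading bit is 1):
  pos 0: 110010 XOR 101001 = 011011
  pos 1: 110110 XOR 101001 = 011111
  pos 2: 111110 XOR 101001 = 010111
  pos 3: 101111 XOR 101001 = 000110
  pos 6: 110000 XOR 101001 = 011001
  pos 7: 110010 XOR 101001 = 011011
  pos 8: 110110 XOR 101001 = 011111
Remainder (last 5 bits) = 11111. This is the CRC / FCS.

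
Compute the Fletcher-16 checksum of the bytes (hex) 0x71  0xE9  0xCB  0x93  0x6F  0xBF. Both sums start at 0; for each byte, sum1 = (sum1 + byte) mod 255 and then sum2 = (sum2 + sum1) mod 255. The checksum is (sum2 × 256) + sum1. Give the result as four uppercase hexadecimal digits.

C2E9

Running sums (mod 255):
  after byte 0 (0x71): sum1=113, sum2=113
  after byte 1 (0xE9): sum1=91, sum2=204
  after byte 2 (0xCB): sum1=39, sum2=243
  after byte 3 (0x93): sum1=186, sum2=174
  after byte 4 (0x6F): sum1=42, sum2=216
  after byte 5 (0xBF): sum1=233, sum2=194
Checksum = sum2·256 + sum1 = 194·256 + 233 = 49897 = 0xC2E9.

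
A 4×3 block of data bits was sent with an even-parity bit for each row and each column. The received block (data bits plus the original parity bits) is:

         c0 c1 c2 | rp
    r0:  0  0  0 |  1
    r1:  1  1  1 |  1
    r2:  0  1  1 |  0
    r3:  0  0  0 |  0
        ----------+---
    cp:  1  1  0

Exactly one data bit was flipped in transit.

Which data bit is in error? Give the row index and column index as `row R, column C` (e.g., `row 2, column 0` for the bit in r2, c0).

Recompute each row's even parity and compare to rp:
  r0: data parity 0, sent rp 1 → mismatch
  r1: data parity 1, sent rp 1 → ok
  r2: data parity 0, sent rp 0 → ok
  r3: data parity 0, sent rp 0 → ok
Recompute each column's even parity and compare to cp:
  c0: data parity 1, sent cp 1 → ok
  c1: data parity 0, sent cp 1 → mismatch
  c2: data parity 0, sent cp 0 → ok
Exactly one row (r0) and one column (c1) fail → the flipped bit is at their intersection.

row 0, column 1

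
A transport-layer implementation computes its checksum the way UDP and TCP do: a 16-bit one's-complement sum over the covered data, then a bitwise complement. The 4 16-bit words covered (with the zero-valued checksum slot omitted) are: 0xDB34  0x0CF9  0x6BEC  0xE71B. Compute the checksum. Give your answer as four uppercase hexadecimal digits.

One's-complement addition (fold any carry out of bit 15 back into bit 0):
  0xDB34 + 0x0CF9 = 0x0E82D
  0xE82D + 0x6BEC = 0x15419 → wrap carry → 0x541A
  0x541A + 0xE71B = 0x13B35 → wrap carry → 0x3B36
One's-complement sum = 0x3B36.
Checksum = ~0x3B36 & 0xFFFF = 0xC4C9.

C4C9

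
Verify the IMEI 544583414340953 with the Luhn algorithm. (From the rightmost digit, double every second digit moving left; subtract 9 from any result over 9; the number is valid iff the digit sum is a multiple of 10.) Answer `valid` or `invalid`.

invalid

From the right, keep odd positions and double even positions (subtract 9 from any doubled value over 9):
  doubled (positions 2,4,...): 1 0 6 2 6 1 8 → sum 24
  kept (positions 1,3,...): 3 9 4 4 4 8 4 5 → sum 41
Total = 65.
65 mod 10 = 5, so the number is invalid.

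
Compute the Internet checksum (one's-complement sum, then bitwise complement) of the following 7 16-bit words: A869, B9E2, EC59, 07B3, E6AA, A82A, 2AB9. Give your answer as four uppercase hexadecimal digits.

One's-complement addition (fold any carry out of bit 15 back into bit 0):
  0xA869 + 0xB9E2 = 0x1624B → wrap carry → 0x624C
  0x624C + 0xEC59 = 0x14EA5 → wrap carry → 0x4EA6
  0x4EA6 + 0x07B3 = 0x05659
  0x5659 + 0xE6AA = 0x13D03 → wrap carry → 0x3D04
  0x3D04 + 0xA82A = 0x0E52E
  0xE52E + 0x2AB9 = 0x10FE7 → wrap carry → 0x0FE8
One's-complement sum = 0x0FE8.
Checksum = ~0x0FE8 & 0xFFFF = 0xF017.

F017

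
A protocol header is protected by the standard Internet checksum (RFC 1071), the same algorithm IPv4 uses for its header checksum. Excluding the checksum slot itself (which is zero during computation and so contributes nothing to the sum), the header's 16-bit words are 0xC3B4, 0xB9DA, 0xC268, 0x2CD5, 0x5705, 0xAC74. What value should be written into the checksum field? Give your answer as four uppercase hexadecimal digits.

8FB8

One's-complement addition (fold any carry out of bit 15 back into bit 0):
  0xC3B4 + 0xB9DA = 0x17D8E → wrap carry → 0x7D8F
  0x7D8F + 0xC268 = 0x13FF7 → wrap carry → 0x3FF8
  0x3FF8 + 0x2CD5 = 0x06CCD
  0x6CCD + 0x5705 = 0x0C3D2
  0xC3D2 + 0xAC74 = 0x17046 → wrap carry → 0x7047
One's-complement sum = 0x7047.
Checksum = ~0x7047 & 0xFFFF = 0x8FB8.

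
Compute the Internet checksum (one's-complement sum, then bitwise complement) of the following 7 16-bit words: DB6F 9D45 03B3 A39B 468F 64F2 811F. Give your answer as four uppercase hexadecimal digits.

B35A

One's-complement addition (fold any carry out of bit 15 back into bit 0):
  0xDB6F + 0x9D45 = 0x178B4 → wrap carry → 0x78B5
  0x78B5 + 0x03B3 = 0x07C68
  0x7C68 + 0xA39B = 0x12003 → wrap carry → 0x2004
  0x2004 + 0x468F = 0x06693
  0x6693 + 0x64F2 = 0x0CB85
  0xCB85 + 0x811F = 0x14CA4 → wrap carry → 0x4CA5
One's-complement sum = 0x4CA5.
Checksum = ~0x4CA5 & 0xFFFF = 0xB35A.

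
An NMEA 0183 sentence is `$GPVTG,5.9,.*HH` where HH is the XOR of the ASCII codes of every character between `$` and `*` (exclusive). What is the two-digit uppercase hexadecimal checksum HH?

5E

XOR the ASCII codes of the payload characters:
  'G' = 0x47 → acc = 0x47
  'P' = 0x50 → acc = 0x17
  'V' = 0x56 → acc = 0x41
  'T' = 0x54 → acc = 0x15
  'G' = 0x47 → acc = 0x52
  ',' = 0x2C → acc = 0x7E
  '5' = 0x35 → acc = 0x4B
  '.' = 0x2E → acc = 0x65
  '9' = 0x39 → acc = 0x5C
  ',' = 0x2C → acc = 0x70
  '.' = 0x2E → acc = 0x5E
Checksum = 0x5E.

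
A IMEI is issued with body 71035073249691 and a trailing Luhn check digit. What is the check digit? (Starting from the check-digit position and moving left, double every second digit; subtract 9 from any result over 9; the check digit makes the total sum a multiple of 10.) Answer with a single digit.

Partial digits right→left: 1 9 6 9 4 2 3 7 0 5 3 0 1 7
Double every second digit counting from the check-digit position (so the 1st, 3rd, 5th, ... of the partial from the right).
  doubled (with −9 where >9): 2 3 8 6 0 6 2 → sum 27
  kept as-is: 9 9 2 7 5 0 7 → sum 39
Total = 27 + 39 = 66.
Check digit = (10 − (66 mod 10)) mod 10 = 4.

4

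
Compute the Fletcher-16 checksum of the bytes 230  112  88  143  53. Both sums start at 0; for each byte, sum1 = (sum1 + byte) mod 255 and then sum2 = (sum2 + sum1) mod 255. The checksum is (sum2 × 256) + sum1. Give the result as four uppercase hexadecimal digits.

A174

Running sums (mod 255):
  after byte 0 (230): sum1=230, sum2=230
  after byte 1 (112): sum1=87, sum2=62
  after byte 2 (88): sum1=175, sum2=237
  after byte 3 (143): sum1=63, sum2=45
  after byte 4 (53): sum1=116, sum2=161
Checksum = sum2·256 + sum1 = 161·256 + 116 = 41332 = 0xA174.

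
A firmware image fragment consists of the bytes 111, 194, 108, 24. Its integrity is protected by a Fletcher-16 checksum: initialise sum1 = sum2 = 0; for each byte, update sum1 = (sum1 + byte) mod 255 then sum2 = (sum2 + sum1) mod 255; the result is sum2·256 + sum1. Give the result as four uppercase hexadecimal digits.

Running sums (mod 255):
  after byte 0 (111): sum1=111, sum2=111
  after byte 1 (194): sum1=50, sum2=161
  after byte 2 (108): sum1=158, sum2=64
  after byte 3 (24): sum1=182, sum2=246
Checksum = sum2·256 + sum1 = 246·256 + 182 = 63158 = 0xF6B6.

F6B6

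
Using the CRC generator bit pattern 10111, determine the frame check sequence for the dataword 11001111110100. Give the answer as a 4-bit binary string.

Append 4 zeros: 110011111101000000. Divide by 10111 (XOR where the leading bit is 1):
  pos 0: 11001 XOR 10111 = 01110
  pos 1: 11101 XOR 10111 = 01010
  pos 2: 10101 XOR 10111 = 00010
  pos 5: 10111 XOR 10111 = 00000
  pos 11: 10000 XOR 10111 = 00111
  pos 13: 11100 XOR 10111 = 01011
Remainder (last 4 bits) = 1011. This is the CRC / FCS.

1011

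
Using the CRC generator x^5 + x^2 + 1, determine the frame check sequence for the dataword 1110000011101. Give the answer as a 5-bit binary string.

Append 5 zeros: 111000001110100000. Divide by 100101 (XOR where the leading bit is 1):
  pos 0: 111000 XOR 100101 = 011101
  pos 1: 111010 XOR 100101 = 011111
  pos 2: 111110 XOR 100101 = 011011
  pos 3: 110111 XOR 100101 = 010010
  pos 4: 100101 XOR 100101 = 000000
  pos 10: 101000 XOR 100101 = 001101
  pos 12: 110100 XOR 100101 = 010001
Remainder (last 5 bits) = 10001. This is the CRC / FCS.

10001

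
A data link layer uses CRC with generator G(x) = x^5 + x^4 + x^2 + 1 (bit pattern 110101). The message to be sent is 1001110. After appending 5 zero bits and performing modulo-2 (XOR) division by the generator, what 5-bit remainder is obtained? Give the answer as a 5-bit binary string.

Append 5 zeros: 100111000000. Divide by 110101 (XOR where the leading bit is 1):
  pos 0: 100111 XOR 110101 = 010010
  pos 1: 100100 XOR 110101 = 010001
  pos 2: 100010 XOR 110101 = 010111
  pos 3: 101110 XOR 110101 = 011011
  pos 4: 110110 XOR 110101 = 000011
Remainder (last 5 bits) = 01100. This is the CRC / FCS.

01100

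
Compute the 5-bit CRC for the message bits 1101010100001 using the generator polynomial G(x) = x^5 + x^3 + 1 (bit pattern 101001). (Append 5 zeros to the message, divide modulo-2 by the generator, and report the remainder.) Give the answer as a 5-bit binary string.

Append 5 zeros: 110101010000100000. Divide by 101001 (XOR where the leading bit is 1):
  pos 0: 110101 XOR 101001 = 011100
  pos 1: 111000 XOR 101001 = 010001
  pos 2: 100011 XOR 101001 = 001010
  pos 4: 101000 XOR 101001 = 000001
  pos 9: 100100 XOR 101001 = 001101
  pos 11: 110100 XOR 101001 = 011101
  pos 12: 111010 XOR 101001 = 010011
Remainder (last 5 bits) = 10011. This is the CRC / FCS.

10011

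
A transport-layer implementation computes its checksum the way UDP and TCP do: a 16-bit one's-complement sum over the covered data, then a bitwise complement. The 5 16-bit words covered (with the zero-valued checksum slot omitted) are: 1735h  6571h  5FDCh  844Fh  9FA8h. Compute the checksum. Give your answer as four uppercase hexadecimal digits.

FF84

One's-complement addition (fold any carry out of bit 15 back into bit 0):
  0x1735 + 0x6571 = 0x07CA6
  0x7CA6 + 0x5FDC = 0x0DC82
  0xDC82 + 0x844F = 0x160D1 → wrap carry → 0x60D2
  0x60D2 + 0x9FA8 = 0x1007A → wrap carry → 0x007B
One's-complement sum = 0x007B.
Checksum = ~0x007B & 0xFFFF = 0xFF84.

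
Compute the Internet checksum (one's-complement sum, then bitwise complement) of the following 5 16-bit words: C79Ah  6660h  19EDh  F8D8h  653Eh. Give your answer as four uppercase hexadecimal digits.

5A00

One's-complement addition (fold any carry out of bit 15 back into bit 0):
  0xC79A + 0x6660 = 0x12DFA → wrap carry → 0x2DFB
  0x2DFB + 0x19ED = 0x047E8
  0x47E8 + 0xF8D8 = 0x140C0 → wrap carry → 0x40C1
  0x40C1 + 0x653E = 0x0A5FF
One's-complement sum = 0xA5FF.
Checksum = ~0xA5FF & 0xFFFF = 0x5A00.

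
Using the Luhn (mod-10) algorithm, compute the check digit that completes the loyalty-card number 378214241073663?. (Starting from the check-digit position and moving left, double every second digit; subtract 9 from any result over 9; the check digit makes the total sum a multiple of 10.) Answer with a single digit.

9

Partial digits right→left: 3 6 6 3 7 0 1 4 2 4 1 2 8 7 3
Double every second digit counting from the check-digit position (so the 1st, 3rd, 5th, ... of the partial from the right).
  doubled (with −9 where >9): 6 3 5 2 4 2 7 6 → sum 35
  kept as-is: 6 3 0 4 4 2 7 → sum 26
Total = 35 + 26 = 61.
Check digit = (10 − (61 mod 10)) mod 10 = 9.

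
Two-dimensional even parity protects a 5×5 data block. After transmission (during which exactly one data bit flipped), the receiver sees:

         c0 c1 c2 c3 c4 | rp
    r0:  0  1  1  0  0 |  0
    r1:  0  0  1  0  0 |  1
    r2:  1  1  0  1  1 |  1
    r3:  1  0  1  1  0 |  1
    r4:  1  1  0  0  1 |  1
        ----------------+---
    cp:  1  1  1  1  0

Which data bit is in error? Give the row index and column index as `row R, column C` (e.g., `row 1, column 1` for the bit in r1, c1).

row 2, column 3

Recompute each row's even parity and compare to rp:
  r0: data parity 0, sent rp 0 → ok
  r1: data parity 1, sent rp 1 → ok
  r2: data parity 0, sent rp 1 → mismatch
  r3: data parity 1, sent rp 1 → ok
  r4: data parity 1, sent rp 1 → ok
Recompute each column's even parity and compare to cp:
  c0: data parity 1, sent cp 1 → ok
  c1: data parity 1, sent cp 1 → ok
  c2: data parity 1, sent cp 1 → ok
  c3: data parity 0, sent cp 1 → mismatch
  c4: data parity 0, sent cp 0 → ok
Exactly one row (r2) and one column (c3) fail → the flipped bit is at their intersection.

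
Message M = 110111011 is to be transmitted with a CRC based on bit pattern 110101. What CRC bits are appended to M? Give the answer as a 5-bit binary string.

Append 5 zeros: 11011101100000. Divide by 110101 (XOR where the leading bit is 1):
  pos 0: 110111 XOR 110101 = 000010
  pos 4: 100110 XOR 110101 = 010011
  pos 5: 100110 XOR 110101 = 010011
  pos 6: 100110 XOR 110101 = 010011
  pos 7: 100110 XOR 110101 = 010011
  pos 8: 100110 XOR 110101 = 010011
Remainder (last 5 bits) = 10011. This is the CRC / FCS.

10011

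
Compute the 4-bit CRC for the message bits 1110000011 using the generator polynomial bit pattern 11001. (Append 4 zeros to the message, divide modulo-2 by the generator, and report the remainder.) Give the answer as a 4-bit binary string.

Append 4 zeros: 11100000110000. Divide by 11001 (XOR where the leading bit is 1):
  pos 0: 11100 XOR 11001 = 00101
  pos 2: 10100 XOR 11001 = 01101
  pos 3: 11010 XOR 11001 = 00011
  pos 6: 11110 XOR 11001 = 00111
  pos 8: 11100 XOR 11001 = 00101
Remainder (last 4 bits) = 1010. This is the CRC / FCS.

1010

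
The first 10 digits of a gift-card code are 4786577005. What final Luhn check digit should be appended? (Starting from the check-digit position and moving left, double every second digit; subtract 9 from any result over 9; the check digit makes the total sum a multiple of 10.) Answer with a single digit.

2

Partial digits right→left: 5 0 0 7 7 5 6 8 7 4
Double every second digit counting from the check-digit position (so the 1st, 3rd, 5th, ... of the partial from the right).
  doubled (with −9 where >9): 1 0 5 3 5 → sum 14
  kept as-is: 0 7 5 8 4 → sum 24
Total = 14 + 24 = 38.
Check digit = (10 − (38 mod 10)) mod 10 = 2.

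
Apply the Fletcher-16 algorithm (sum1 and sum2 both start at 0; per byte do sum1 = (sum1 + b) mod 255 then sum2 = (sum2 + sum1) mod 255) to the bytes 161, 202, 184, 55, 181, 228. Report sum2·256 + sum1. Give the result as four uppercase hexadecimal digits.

98F6

Running sums (mod 255):
  after byte 0 (161): sum1=161, sum2=161
  after byte 1 (202): sum1=108, sum2=14
  after byte 2 (184): sum1=37, sum2=51
  after byte 3 (55): sum1=92, sum2=143
  after byte 4 (181): sum1=18, sum2=161
  after byte 5 (228): sum1=246, sum2=152
Checksum = sum2·256 + sum1 = 152·256 + 246 = 39158 = 0x98F6.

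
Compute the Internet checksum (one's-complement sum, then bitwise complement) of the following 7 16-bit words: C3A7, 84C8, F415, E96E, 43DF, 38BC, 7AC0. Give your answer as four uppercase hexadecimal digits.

One's-complement addition (fold any carry out of bit 15 back into bit 0):
  0xC3A7 + 0x84C8 = 0x1486F → wrap carry → 0x4870
  0x4870 + 0xF415 = 0x13C85 → wrap carry → 0x3C86
  0x3C86 + 0xE96E = 0x125F4 → wrap carry → 0x25F5
  0x25F5 + 0x43DF = 0x069D4
  0x69D4 + 0x38BC = 0x0A290
  0xA290 + 0x7AC0 = 0x11D50 → wrap carry → 0x1D51
One's-complement sum = 0x1D51.
Checksum = ~0x1D51 & 0xFFFF = 0xE2AE.

E2AE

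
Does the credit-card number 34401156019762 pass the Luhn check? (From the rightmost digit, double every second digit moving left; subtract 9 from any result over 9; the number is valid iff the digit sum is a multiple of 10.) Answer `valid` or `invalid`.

valid

From the right, keep odd positions and double even positions (subtract 9 from any doubled value over 9):
  doubled (positions 2,4,...): 3 9 0 1 2 8 6 → sum 29
  kept (positions 1,3,...): 2 7 1 6 1 0 4 → sum 21
Total = 50.
50 mod 10 = 0, so the number is valid.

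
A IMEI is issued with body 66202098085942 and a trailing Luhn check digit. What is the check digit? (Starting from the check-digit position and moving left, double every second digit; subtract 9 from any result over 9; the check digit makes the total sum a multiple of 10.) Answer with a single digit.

Partial digits right→left: 2 4 9 5 8 0 8 9 0 2 0 2 6 6
Double every second digit counting from the check-digit position (so the 1st, 3rd, 5th, ... of the partial from the right).
  doubled (with −9 where >9): 4 9 7 7 0 0 3 → sum 30
  kept as-is: 4 5 0 9 2 2 6 → sum 28
Total = 30 + 28 = 58.
Check digit = (10 − (58 mod 10)) mod 10 = 2.

2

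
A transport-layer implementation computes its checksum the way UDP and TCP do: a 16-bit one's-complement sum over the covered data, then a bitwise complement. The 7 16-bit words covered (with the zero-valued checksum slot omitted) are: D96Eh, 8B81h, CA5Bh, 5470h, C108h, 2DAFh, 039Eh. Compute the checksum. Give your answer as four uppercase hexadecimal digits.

One's-complement addition (fold any carry out of bit 15 back into bit 0):
  0xD96E + 0x8B81 = 0x164EF → wrap carry → 0x64F0
  0x64F0 + 0xCA5B = 0x12F4B → wrap carry → 0x2F4C
  0x2F4C + 0x5470 = 0x083BC
  0x83BC + 0xC108 = 0x144C4 → wrap carry → 0x44C5
  0x44C5 + 0x2DAF = 0x07274
  0x7274 + 0x039E = 0x07612
One's-complement sum = 0x7612.
Checksum = ~0x7612 & 0xFFFF = 0x89ED.

89ED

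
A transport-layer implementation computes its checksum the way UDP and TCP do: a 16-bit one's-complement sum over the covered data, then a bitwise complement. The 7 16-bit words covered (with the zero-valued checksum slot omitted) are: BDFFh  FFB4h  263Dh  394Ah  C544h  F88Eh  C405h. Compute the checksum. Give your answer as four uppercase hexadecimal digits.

60EA

One's-complement addition (fold any carry out of bit 15 back into bit 0):
  0xBDFF + 0xFFB4 = 0x1BDB3 → wrap carry → 0xBDB4
  0xBDB4 + 0x263D = 0x0E3F1
  0xE3F1 + 0x394A = 0x11D3B → wrap carry → 0x1D3C
  0x1D3C + 0xC544 = 0x0E280
  0xE280 + 0xF88E = 0x1DB0E → wrap carry → 0xDB0F
  0xDB0F + 0xC405 = 0x19F14 → wrap carry → 0x9F15
One's-complement sum = 0x9F15.
Checksum = ~0x9F15 & 0xFFFF = 0x60EA.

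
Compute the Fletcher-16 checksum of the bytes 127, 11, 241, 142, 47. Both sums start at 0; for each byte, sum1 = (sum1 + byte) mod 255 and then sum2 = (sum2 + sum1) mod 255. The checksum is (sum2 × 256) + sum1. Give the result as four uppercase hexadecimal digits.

Running sums (mod 255):
  after byte 0 (127): sum1=127, sum2=127
  after byte 1 (11): sum1=138, sum2=10
  after byte 2 (241): sum1=124, sum2=134
  after byte 3 (142): sum1=11, sum2=145
  after byte 4 (47): sum1=58, sum2=203
Checksum = sum2·256 + sum1 = 203·256 + 58 = 52026 = 0xCB3A.

CB3A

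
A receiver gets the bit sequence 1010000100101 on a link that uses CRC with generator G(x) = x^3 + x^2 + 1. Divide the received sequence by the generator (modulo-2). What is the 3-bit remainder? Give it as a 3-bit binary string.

000

Modulo-2 division of 1010000100101 by 1101:
  pos 0: 1010 XOR 1101 = 0111
  pos 1: 1110 XOR 1101 = 0011
  pos 3: 1100 XOR 1101 = 0001
  pos 6: 1100 XOR 1101 = 0001
  pos 9: 1101 XOR 1101 = 0000
Remainder = 000 (zero — the frame passes the CRC check).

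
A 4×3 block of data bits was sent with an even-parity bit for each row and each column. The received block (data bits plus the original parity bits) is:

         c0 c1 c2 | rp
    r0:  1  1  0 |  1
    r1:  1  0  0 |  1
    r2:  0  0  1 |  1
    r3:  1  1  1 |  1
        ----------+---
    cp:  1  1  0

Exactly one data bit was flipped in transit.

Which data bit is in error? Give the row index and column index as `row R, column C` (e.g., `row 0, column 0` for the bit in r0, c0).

Recompute each row's even parity and compare to rp:
  r0: data parity 0, sent rp 1 → mismatch
  r1: data parity 1, sent rp 1 → ok
  r2: data parity 1, sent rp 1 → ok
  r3: data parity 1, sent rp 1 → ok
Recompute each column's even parity and compare to cp:
  c0: data parity 1, sent cp 1 → ok
  c1: data parity 0, sent cp 1 → mismatch
  c2: data parity 0, sent cp 0 → ok
Exactly one row (r0) and one column (c1) fail → the flipped bit is at their intersection.

row 0, column 1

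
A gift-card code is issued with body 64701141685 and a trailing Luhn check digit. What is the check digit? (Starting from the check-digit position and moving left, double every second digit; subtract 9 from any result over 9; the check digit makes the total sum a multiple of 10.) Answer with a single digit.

4

Partial digits right→left: 5 8 6 1 4 1 1 0 7 4 6
Double every second digit counting from the check-digit position (so the 1st, 3rd, 5th, ... of the partial from the right).
  doubled (with −9 where >9): 1 3 8 2 5 3 → sum 22
  kept as-is: 8 1 1 0 4 → sum 14
Total = 22 + 14 = 36.
Check digit = (10 − (36 mod 10)) mod 10 = 4.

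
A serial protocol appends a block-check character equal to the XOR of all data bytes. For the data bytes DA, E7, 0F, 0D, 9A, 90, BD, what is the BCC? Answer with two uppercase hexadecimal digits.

XOR the bytes together:
  start with 0xDA
  0xDA ⊕ 0xE7 = 0x3D
  0x3D ⊕ 0x0F = 0x32
  0x32 ⊕ 0x0D = 0x3F
  0x3F ⊕ 0x9A = 0xA5
  0xA5 ⊕ 0x90 = 0x35
  0x35 ⊕ 0xBD = 0x88

88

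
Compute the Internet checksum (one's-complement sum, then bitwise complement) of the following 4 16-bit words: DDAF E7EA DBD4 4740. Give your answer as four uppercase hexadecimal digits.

One's-complement addition (fold any carry out of bit 15 back into bit 0):
  0xDDAF + 0xE7EA = 0x1C599 → wrap carry → 0xC59A
  0xC59A + 0xDBD4 = 0x1A16E → wrap carry → 0xA16F
  0xA16F + 0x4740 = 0x0E8AF
One's-complement sum = 0xE8AF.
Checksum = ~0xE8AF & 0xFFFF = 0x1750.

1750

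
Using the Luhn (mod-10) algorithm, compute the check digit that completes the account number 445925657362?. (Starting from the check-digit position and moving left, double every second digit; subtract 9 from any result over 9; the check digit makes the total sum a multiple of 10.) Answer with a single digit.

Partial digits right→left: 2 6 3 7 5 6 5 2 9 5 4 4
Double every second digit counting from the check-digit position (so the 1st, 3rd, 5th, ... of the partial from the right).
  doubled (with −9 where >9): 4 6 1 1 9 8 → sum 29
  kept as-is: 6 7 6 2 5 4 → sum 30
Total = 29 + 30 = 59.
Check digit = (10 − (59 mod 10)) mod 10 = 1.

1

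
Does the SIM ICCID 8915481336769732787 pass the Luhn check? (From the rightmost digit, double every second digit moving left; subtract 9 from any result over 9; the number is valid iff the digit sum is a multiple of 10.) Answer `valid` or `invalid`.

From the right, keep odd positions and double even positions (subtract 9 from any doubled value over 9):
  doubled (positions 2,4,...): 7 4 5 3 3 6 7 1 9 → sum 45
  kept (positions 1,3,...): 7 7 3 9 7 3 1 4 1 8 → sum 50
Total = 95.
95 mod 10 = 5, so the number is invalid.

invalid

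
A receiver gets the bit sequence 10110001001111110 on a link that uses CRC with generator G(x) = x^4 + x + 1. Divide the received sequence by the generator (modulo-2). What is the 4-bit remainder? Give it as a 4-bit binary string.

Modulo-2 division of 10110001001111110 by 10011:
  pos 0: 10110 XOR 10011 = 00101
  pos 2: 10100 XOR 10011 = 00111
  pos 4: 11110 XOR 10011 = 01101
  pos 5: 11010 XOR 10011 = 01001
  pos 6: 10011 XOR 10011 = 00000
  pos 11: 11111 XOR 10011 = 01100
  pos 12: 11000 XOR 10011 = 01011
Remainder = 1011 (nonzero — an error is detected).

1011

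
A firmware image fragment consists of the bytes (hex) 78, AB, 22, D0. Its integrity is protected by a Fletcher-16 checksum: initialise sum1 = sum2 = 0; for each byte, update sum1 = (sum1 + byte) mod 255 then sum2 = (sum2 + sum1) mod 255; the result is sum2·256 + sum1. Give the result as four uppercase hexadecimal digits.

F917

Running sums (mod 255):
  after byte 0 (78): sum1=120, sum2=120
  after byte 1 (AB): sum1=36, sum2=156
  after byte 2 (22): sum1=70, sum2=226
  after byte 3 (D0): sum1=23, sum2=249
Checksum = sum2·256 + sum1 = 249·256 + 23 = 63767 = 0xF917.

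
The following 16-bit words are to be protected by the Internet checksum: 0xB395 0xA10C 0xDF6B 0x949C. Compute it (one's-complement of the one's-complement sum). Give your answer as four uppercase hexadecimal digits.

One's-complement addition (fold any carry out of bit 15 back into bit 0):
  0xB395 + 0xA10C = 0x154A1 → wrap carry → 0x54A2
  0x54A2 + 0xDF6B = 0x1340D → wrap carry → 0x340E
  0x340E + 0x949C = 0x0C8AA
One's-complement sum = 0xC8AA.
Checksum = ~0xC8AA & 0xFFFF = 0x3755.

3755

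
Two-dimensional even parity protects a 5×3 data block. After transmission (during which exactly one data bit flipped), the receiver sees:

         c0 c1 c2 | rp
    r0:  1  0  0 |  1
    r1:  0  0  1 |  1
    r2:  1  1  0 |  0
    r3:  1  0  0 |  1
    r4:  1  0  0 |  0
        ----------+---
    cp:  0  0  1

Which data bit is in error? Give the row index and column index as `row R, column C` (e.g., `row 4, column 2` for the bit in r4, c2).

row 4, column 1

Recompute each row's even parity and compare to rp:
  r0: data parity 1, sent rp 1 → ok
  r1: data parity 1, sent rp 1 → ok
  r2: data parity 0, sent rp 0 → ok
  r3: data parity 1, sent rp 1 → ok
  r4: data parity 1, sent rp 0 → mismatch
Recompute each column's even parity and compare to cp:
  c0: data parity 0, sent cp 0 → ok
  c1: data parity 1, sent cp 0 → mismatch
  c2: data parity 1, sent cp 1 → ok
Exactly one row (r4) and one column (c1) fail → the flipped bit is at their intersection.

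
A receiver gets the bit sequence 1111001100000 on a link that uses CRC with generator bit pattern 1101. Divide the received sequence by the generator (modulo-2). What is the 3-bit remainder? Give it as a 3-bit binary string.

000

Modulo-2 division of 1111001100000 by 1101:
  pos 0: 1111 XOR 1101 = 0010
  pos 2: 1000 XOR 1101 = 0101
  pos 3: 1011 XOR 1101 = 0110
  pos 4: 1101 XOR 1101 = 0000
Remainder = 000 (zero — the frame passes the CRC check).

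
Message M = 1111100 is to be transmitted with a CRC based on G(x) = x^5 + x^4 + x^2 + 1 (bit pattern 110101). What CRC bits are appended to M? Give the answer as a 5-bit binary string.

Append 5 zeros: 111110000000. Divide by 110101 (XOR where the leading bit is 1):
  pos 0: 111110 XOR 110101 = 001011
  pos 2: 101100 XOR 110101 = 011001
  pos 3: 110010 XOR 110101 = 000111
  pos 6: 111000 XOR 110101 = 001101
Remainder (last 5 bits) = 01101. This is the CRC / FCS.

01101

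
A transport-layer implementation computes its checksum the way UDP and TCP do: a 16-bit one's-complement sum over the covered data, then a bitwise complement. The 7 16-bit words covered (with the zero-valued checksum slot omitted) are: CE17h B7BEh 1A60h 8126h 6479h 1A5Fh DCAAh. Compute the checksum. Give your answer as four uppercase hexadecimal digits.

831F

One's-complement addition (fold any carry out of bit 15 back into bit 0):
  0xCE17 + 0xB7BE = 0x185D5 → wrap carry → 0x85D6
  0x85D6 + 0x1A60 = 0x0A036
  0xA036 + 0x8126 = 0x1215C → wrap carry → 0x215D
  0x215D + 0x6479 = 0x085D6
  0x85D6 + 0x1A5F = 0x0A035
  0xA035 + 0xDCAA = 0x17CDF → wrap carry → 0x7CE0
One's-complement sum = 0x7CE0.
Checksum = ~0x7CE0 & 0xFFFF = 0x831F.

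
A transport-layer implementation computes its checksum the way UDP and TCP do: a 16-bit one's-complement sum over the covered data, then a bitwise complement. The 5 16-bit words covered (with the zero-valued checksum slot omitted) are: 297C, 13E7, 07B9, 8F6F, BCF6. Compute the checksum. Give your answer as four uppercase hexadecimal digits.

One's-complement addition (fold any carry out of bit 15 back into bit 0):
  0x297C + 0x13E7 = 0x03D63
  0x3D63 + 0x07B9 = 0x0451C
  0x451C + 0x8F6F = 0x0D48B
  0xD48B + 0xBCF6 = 0x19181 → wrap carry → 0x9182
One's-complement sum = 0x9182.
Checksum = ~0x9182 & 0xFFFF = 0x6E7D.

6E7D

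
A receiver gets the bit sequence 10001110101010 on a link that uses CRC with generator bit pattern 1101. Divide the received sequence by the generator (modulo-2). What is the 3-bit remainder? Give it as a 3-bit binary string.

Modulo-2 division of 10001110101010 by 1101:
  pos 0: 1000 XOR 1101 = 0101
  pos 1: 1011 XOR 1101 = 0110
  pos 2: 1101 XOR 1101 = 0000
  pos 6: 1010 XOR 1101 = 0111
  pos 7: 1111 XOR 1101 = 0010
  pos 9: 1001 XOR 1101 = 0100
  pos 10: 1000 XOR 1101 = 0101
Remainder = 101 (nonzero — an error is detected).

101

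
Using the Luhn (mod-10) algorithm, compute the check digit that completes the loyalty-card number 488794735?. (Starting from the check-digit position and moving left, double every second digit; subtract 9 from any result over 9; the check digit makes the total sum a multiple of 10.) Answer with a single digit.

Partial digits right→left: 5 3 7 4 9 7 8 8 4
Double every second digit counting from the check-digit position (so the 1st, 3rd, 5th, ... of the partial from the right).
  doubled (with −9 where >9): 1 5 9 7 8 → sum 30
  kept as-is: 3 4 7 8 → sum 22
Total = 30 + 22 = 52.
Check digit = (10 − (52 mod 10)) mod 10 = 8.

8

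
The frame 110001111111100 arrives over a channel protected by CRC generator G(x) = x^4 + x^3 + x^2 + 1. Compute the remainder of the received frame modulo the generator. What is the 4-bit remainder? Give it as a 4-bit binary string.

0000

Modulo-2 division of 110001111111100 by 11101:
  pos 0: 11000 XOR 11101 = 00101
  pos 2: 10111 XOR 11101 = 01010
  pos 3: 10101 XOR 11101 = 01000
  pos 4: 10001 XOR 11101 = 01100
  pos 5: 11001 XOR 11101 = 00100
  pos 7: 10011 XOR 11101 = 01110
  pos 8: 11101 XOR 11101 = 00000
Remainder = 0000 (zero — the frame passes the CRC check).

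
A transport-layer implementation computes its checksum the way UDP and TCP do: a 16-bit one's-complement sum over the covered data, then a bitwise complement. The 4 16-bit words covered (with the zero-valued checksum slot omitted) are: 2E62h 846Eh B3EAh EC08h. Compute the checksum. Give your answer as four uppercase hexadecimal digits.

AD3B

One's-complement addition (fold any carry out of bit 15 back into bit 0):
  0x2E62 + 0x846E = 0x0B2D0
  0xB2D0 + 0xB3EA = 0x166BA → wrap carry → 0x66BB
  0x66BB + 0xEC08 = 0x152C3 → wrap carry → 0x52C4
One's-complement sum = 0x52C4.
Checksum = ~0x52C4 & 0xFFFF = 0xAD3B.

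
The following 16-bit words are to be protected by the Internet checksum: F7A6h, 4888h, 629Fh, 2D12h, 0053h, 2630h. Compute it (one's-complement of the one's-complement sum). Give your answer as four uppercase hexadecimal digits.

One's-complement addition (fold any carry out of bit 15 back into bit 0):
  0xF7A6 + 0x4888 = 0x1402E → wrap carry → 0x402F
  0x402F + 0x629F = 0x0A2CE
  0xA2CE + 0x2D12 = 0x0CFE0
  0xCFE0 + 0x0053 = 0x0D033
  0xD033 + 0x2630 = 0x0F663
One's-complement sum = 0xF663.
Checksum = ~0xF663 & 0xFFFF = 0x099C.

099C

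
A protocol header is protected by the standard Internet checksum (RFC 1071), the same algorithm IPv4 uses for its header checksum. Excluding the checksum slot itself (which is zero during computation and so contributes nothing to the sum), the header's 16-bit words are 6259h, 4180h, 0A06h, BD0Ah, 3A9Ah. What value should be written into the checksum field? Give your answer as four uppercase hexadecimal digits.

One's-complement addition (fold any carry out of bit 15 back into bit 0):
  0x6259 + 0x4180 = 0x0A3D9
  0xA3D9 + 0x0A06 = 0x0ADDF
  0xADDF + 0xBD0A = 0x16AE9 → wrap carry → 0x6AEA
  0x6AEA + 0x3A9A = 0x0A584
One's-complement sum = 0xA584.
Checksum = ~0xA584 & 0xFFFF = 0x5A7B.

5A7B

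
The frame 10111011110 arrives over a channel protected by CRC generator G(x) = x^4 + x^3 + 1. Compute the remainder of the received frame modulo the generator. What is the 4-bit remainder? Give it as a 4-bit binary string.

1011

Modulo-2 division of 10111011110 by 11001:
  pos 0: 10111 XOR 11001 = 01110
  pos 1: 11100 XOR 11001 = 00101
  pos 3: 10111 XOR 11001 = 01110
  pos 4: 11101 XOR 11001 = 00100
  pos 6: 10010 XOR 11001 = 01011
Remainder = 1011 (nonzero — an error is detected).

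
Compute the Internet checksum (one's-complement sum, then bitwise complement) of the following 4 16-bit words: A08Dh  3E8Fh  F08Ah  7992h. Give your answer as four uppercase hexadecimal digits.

B6C5

One's-complement addition (fold any carry out of bit 15 back into bit 0):
  0xA08D + 0x3E8F = 0x0DF1C
  0xDF1C + 0xF08A = 0x1CFA6 → wrap carry → 0xCFA7
  0xCFA7 + 0x7992 = 0x14939 → wrap carry → 0x493A
One's-complement sum = 0x493A.
Checksum = ~0x493A & 0xFFFF = 0xB6C5.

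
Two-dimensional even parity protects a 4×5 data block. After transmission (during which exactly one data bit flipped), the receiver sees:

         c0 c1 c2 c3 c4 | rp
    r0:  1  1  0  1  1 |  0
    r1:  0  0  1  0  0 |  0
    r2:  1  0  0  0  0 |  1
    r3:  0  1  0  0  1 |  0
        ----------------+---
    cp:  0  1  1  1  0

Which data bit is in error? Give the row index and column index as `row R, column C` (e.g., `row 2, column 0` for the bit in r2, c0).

row 1, column 1

Recompute each row's even parity and compare to rp:
  r0: data parity 0, sent rp 0 → ok
  r1: data parity 1, sent rp 0 → mismatch
  r2: data parity 1, sent rp 1 → ok
  r3: data parity 0, sent rp 0 → ok
Recompute each column's even parity and compare to cp:
  c0: data parity 0, sent cp 0 → ok
  c1: data parity 0, sent cp 1 → mismatch
  c2: data parity 1, sent cp 1 → ok
  c3: data parity 1, sent cp 1 → ok
  c4: data parity 0, sent cp 0 → ok
Exactly one row (r1) and one column (c1) fail → the flipped bit is at their intersection.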